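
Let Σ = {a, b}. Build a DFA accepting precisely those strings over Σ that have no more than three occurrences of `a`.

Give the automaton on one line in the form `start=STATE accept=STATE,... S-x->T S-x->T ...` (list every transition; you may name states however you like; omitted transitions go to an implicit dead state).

start=q0 accept=q0,q1,q2,q3 q0-a->q1 q0-b->q0 q1-a->q2 q1-b->q1 q2-a->q3 q2-b->q2 q3-a->q4 q3-b->q3 q4-a->q4 q4-b->q4

Only the number of `a`s matters, and only up to 4. Make a chain q0 → q1 → q2 → q3 → q4 advanced by each `a` (with q4 absorbing); every other symbol self-loops. The accepting set is {q0, q1, q2, q3}.
        a   b  
>* q0   q1  q0 
 * q1   q2  q1 
 * q2   q3  q2 
 * q3   q4  q3 
   q4   q4  q4 
(> = start, * = accepting)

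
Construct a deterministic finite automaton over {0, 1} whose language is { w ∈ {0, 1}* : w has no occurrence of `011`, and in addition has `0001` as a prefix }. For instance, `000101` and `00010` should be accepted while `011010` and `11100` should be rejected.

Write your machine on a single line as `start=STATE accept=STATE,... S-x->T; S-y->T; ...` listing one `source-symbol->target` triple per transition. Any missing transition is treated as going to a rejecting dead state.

Handle the two conditions separately and then intersect. The first has 4 states tracking partial matches of the forbidden pattern `011`; the second has 6 states tracking whether the input so far still matches the prefix `0001`. A product state is a pair (one from each), accepting exactly when both do. After merging equivalent states the machine shrinks.
A 7-state machine:
        0   1  
>  s0   s1  s2 
   s1   s3  s2 
   s2   s2  s2 
   s3   s4  s2 
   s4   s2  s5 
 * s5   s6  s2 
 * s6   s6  s5 
(> = start, * = accepting)

start=s0; accept=s5,s6; s0-0->s1; s0-1->s2; s1-0->s3; s1-1->s2; s2-0->s2; s2-1->s2; s3-0->s4; s3-1->s2; s4-0->s2; s4-1->s5; s5-0->s6; s5-1->s2; s6-0->s6; s6-1->s5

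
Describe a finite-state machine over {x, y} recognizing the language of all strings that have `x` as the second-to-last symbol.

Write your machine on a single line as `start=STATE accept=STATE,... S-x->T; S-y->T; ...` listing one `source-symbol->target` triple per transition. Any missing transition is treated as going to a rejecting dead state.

start=S0; accept=S3,S4; S0-x->S1; S0-y->S2; S1-x->S3; S1-y->S4; S2-x->S5; S2-y->S6; S3-x->S3; S3-y->S4; S4-x->S5; S4-y->S6; S5-x->S3; S5-y->S4; S6-x->S5; S6-y->S6

A DFA must remember the last 2 symbols (since which symbol is second-to-last isn't known until the input ends). Use one state per possible window of the last ≤2 symbols; accept from those whose window starts with `x`.
A 7-state machine:
        x   y  
>  S0   S1  S2 
   S1   S3  S4 
   S2   S5  S6 
 * S3   S3  S4 
 * S4   S5  S6 
   S5   S3  S4 
   S6   S5  S6 
(> = start, * = accepting)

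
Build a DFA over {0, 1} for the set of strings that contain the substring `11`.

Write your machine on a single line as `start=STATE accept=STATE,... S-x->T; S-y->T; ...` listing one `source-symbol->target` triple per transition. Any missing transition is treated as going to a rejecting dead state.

start=S0; accept=S2; S0-0->S0; S0-1->S1; S1-0->S0; S1-1->S2; S2-0->S2; S2-1->S2

Track how much of `11` has been matched so far: state S0 is no progress, S2 is the absorbing accept state reached once `11` has occurred. Intermediate states record partial matches; on a mismatch, fall back to the longest reusable overlap.
        0   1  
>  S0   S0  S1 
   S1   S0  S2 
 * S2   S2  S2 
(> = start, * = accepting)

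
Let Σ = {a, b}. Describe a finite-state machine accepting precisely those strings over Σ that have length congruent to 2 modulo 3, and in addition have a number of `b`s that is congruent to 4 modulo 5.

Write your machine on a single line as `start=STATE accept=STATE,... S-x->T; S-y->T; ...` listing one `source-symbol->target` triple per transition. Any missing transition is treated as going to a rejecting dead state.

Run two small machines in parallel and take their product. One (3 states) tracks the input length modulo 3; the other (5 states) tracks the count of `b`s modulo 5. Each combined state is a pair, one component from each; accept when both components accept.
15 states suffice.
          a    b  
>  s0     s1   s2 
   s1     s3   s4 
   s2     s4   s5 
   s3     s0   s6 
   s4     s6   s7 
   s5     s7   s8 
   s6     s2   s9 
   s7     s9  s10 
   s8    s10  s11 
   s9     s5  s12 
   s10   s12  s13 
   s11   s13   s3 
   s12    s8  s14 
 * s13   s14   s0 
   s14   s11   s1 
(> = start, * = accepting)

start=s0; accept=s13; s0-a->s1; s0-b->s2; s1-a->s3; s1-b->s4; s2-a->s4; s2-b->s5; s3-a->s0; s3-b->s6; s4-a->s6; s4-b->s7; s5-a->s7; s5-b->s8; s6-a->s2; s6-b->s9; s7-a->s9; s7-b->s10; s8-a->s10; s8-b->s11; s9-a->s5; s9-b->s12; s10-a->s12; s10-b->s13; s11-a->s13; s11-b->s3; s12-a->s8; s12-b->s14; s13-a->s14; s13-b->s0; s14-a->s11; s14-b->s1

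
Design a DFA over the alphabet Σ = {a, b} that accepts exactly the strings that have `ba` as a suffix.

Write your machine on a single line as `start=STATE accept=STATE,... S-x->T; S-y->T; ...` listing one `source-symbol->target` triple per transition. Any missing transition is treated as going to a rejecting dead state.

Remember how much of `ba` the current input suffix matches. State s0 means no match yet; s1 means the last symbol is `b`; s2 means the last 2 symbols are `ba`. Only s2 accepts. On a mismatch, fall back to the longest proper suffix that is still a prefix of `ba`.
A 3-state machine:
        a   b  
>  s0   s0  s1 
   s1   s2  s1 
 * s2   s0  s1 
(> = start, * = accepting)

start=s0; accept=s2; s0-a->s0; s0-b->s1; s1-a->s2; s1-b->s1; s2-a->s0; s2-b->s1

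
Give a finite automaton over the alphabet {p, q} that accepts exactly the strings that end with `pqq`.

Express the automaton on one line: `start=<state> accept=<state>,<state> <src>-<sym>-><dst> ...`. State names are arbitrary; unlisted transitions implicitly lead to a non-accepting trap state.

start=s0 accept=s3 s0-p->s1 s0-q->s0 s1-p->s1 s1-q->s2 s2-p->s1 s2-q->s3 s3-p->s1 s3-q->s0

Let each state record the length of the longest suffix of the input read so far that is also a prefix of `pqq`. s1 means the last symbol is `p`; s2 means the last 2 symbols are `pq`; s3 means the last 3 symbols are `pqq`. Accept only at s3, where the string currently ends in `pqq`.
        p   q  
>  s0   s1  s0 
   s1   s1  s2 
   s2   s1  s3 
 * s3   s1  s0 
(> = start, * = accepting)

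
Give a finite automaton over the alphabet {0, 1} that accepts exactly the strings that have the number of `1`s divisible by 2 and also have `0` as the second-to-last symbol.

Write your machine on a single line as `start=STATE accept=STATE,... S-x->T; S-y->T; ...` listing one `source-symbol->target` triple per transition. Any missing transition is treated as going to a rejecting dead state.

Handle the two conditions separately and then intersect. The first has 2 states tracking the count of `1`s modulo 2; the second has 7 states tracking the last 2 symbols read. A product state is a pair (one from each), accepting exactly when both do.
With 11 states:
          0    1  
>  S0     S1   S2 
   S1     S3   S4 
   S2     S5   S6 
 * S3     S3   S4 
   S4     S5   S6 
   S5     S7   S8 
   S6     S9  S10 
   S7     S7   S8 
 * S8     S9  S10 
   S9     S3   S4 
   S10    S5   S6 
(> = start, * = accepting)

start=S0; accept=S3,S8; S0-0->S1; S0-1->S2; S1-0->S3; S1-1->S4; S2-0->S5; S2-1->S6; S3-0->S3; S3-1->S4; S4-0->S5; S4-1->S6; S5-0->S7; S5-1->S8; S6-0->S9; S6-1->S10; S7-0->S7; S7-1->S8; S8-0->S9; S8-1->S10; S9-0->S3; S9-1->S4; S10-0->S5; S10-1->S6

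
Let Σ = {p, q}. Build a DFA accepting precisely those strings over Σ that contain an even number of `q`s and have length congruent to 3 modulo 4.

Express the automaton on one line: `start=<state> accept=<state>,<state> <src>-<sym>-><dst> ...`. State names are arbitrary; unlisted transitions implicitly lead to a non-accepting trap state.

Handle the two conditions separately and then intersect. The first has 2 states tracking the count of `q`s modulo 2; the second has 4 states tracking the input length modulo 4. A product state is a pair (one from each), accepting exactly when both do.
8 states suffice.
        p   q  
>  s0   s1  s2 
   s1   s3  s4 
   s2   s4  s3 
   s3   s5  s6 
   s4   s6  s5 
 * s5   s0  s7 
   s6   s7  s0 
   s7   s2  s1 
(> = start, * = accepting)

start=s0 accept=s5 s0-p->s1 s0-q->s2 s1-p->s3 s1-q->s4 s2-p->s4 s2-q->s3 s3-p->s5 s3-q->s6 s4-p->s6 s4-q->s5 s5-p->s0 s5-q->s7 s6-p->s7 s6-q->s0 s7-p->s2 s7-q->s1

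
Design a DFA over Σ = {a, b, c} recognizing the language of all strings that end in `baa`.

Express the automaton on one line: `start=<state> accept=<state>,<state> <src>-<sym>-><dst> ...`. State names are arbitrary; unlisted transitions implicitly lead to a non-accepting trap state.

start=s0 accept=s3 s0-a->s0 s0-b->s1 s0-c->s0 s1-a->s2 s1-b->s1 s1-c->s0 s2-a->s3 s2-b->s1 s2-c->s0 s3-a->s0 s3-b->s1 s3-c->s0

Remember how much of `baa` the current input suffix matches. State s0 means no match yet; s1 means the last symbol is `b`; s2 means the last 2 symbols are `ba`; s3 means the last 3 symbols are `baa`. Only s3 accepts. On a mismatch, fall back to the longest proper suffix that is still a prefix of `baa`.
A 4-state machine:
        a   b   c  
>  s0   s0  s1  s0 
   s1   s2  s1  s0 
   s2   s3  s1  s0 
 * s3   s0  s1  s0 
(> = start, * = accepting)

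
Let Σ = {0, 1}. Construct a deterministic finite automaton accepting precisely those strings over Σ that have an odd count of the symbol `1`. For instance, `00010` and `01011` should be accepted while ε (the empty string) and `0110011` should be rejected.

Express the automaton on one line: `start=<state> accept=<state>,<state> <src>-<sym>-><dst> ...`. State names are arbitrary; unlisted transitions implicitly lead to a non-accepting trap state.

start=q0 accept=q1 q0-0->q0 q0-1->q1 q1-0->q1 q1-1->q0

Keep the running count of `1`s modulo 2: each `1` advances along the cycle q0 → q1 → q0 while other symbols loop. Accept at q1.
With 2 states:
        0   1  
>  q0   q0  q1 
 * q1   q1  q0 
(> = start, * = accepting)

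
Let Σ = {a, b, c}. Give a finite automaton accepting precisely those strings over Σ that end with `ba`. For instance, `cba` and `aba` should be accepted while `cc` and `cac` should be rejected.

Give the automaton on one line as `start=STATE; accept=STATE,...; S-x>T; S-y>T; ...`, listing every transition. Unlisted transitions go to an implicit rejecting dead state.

start=q0; accept=q2; q0-a>q0; q0-b>q1; q0-c>q0; q1-a>q2; q1-b>q1; q1-c>q0; q2-a>q0; q2-b>q1; q2-c>q0

Remember how much of `ba` the current input suffix matches. State q0 means no match yet; q1 means the last symbol is `b`; q2 means the last 2 symbols are `ba`. Only q2 accepts. On a mismatch, fall back to the longest proper suffix that is still a prefix of `ba`.
A 3-state machine:
        a   b   c  
>  q0   q0  q1  q0 
   q1   q2  q1  q0 
 * q2   q0  q1  q0 
(> = start, * = accepting)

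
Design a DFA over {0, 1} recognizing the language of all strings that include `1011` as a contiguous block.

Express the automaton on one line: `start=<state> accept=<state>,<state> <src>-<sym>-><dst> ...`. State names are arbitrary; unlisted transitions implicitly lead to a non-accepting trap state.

start=q0 accept=q4 q0-0->q0 q0-1->q1 q1-0->q2 q1-1->q1 q2-0->q0 q2-1->q3 q3-0->q2 q3-1->q4 q4-0->q4 q4-1->q4

States q0..q3 record the length of the longest prefix of `1011` that matches the current input suffix. Reaching q4 means `1011` has been seen, and we stay there forever. Accept from q4.
With 5 states:
        0   1  
>  q0   q0  q1 
   q1   q2  q1 
   q2   q0  q3 
   q3   q2  q4 
 * q4   q4  q4 
(> = start, * = accepting)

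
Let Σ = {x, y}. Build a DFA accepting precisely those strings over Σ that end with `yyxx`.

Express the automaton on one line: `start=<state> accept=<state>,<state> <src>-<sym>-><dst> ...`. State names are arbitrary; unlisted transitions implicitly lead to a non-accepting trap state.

Remember how much of `yyxx` the current input suffix matches. State q0 means no match yet; q1 means the last symbol is `y`; q2 means the last 2 symbols are `yy`; q3 means the last 3 symbols are `yyx`; q4 means the last 4 symbols are `yyxx`. Only q4 accepts. On a mismatch, fall back to the longest proper suffix that is still a prefix of `yyxx`.
        x   y  
>  q0   q0  q1 
   q1   q0  q2 
   q2   q3  q2 
   q3   q4  q1 
 * q4   q0  q1 
(> = start, * = accepting)

start=q0 accept=q4 q0-x->q0 q0-y->q1 q1-x->q0 q1-y->q2 q2-x->q3 q2-y->q2 q3-x->q4 q3-y->q1 q4-x->q0 q4-y->q1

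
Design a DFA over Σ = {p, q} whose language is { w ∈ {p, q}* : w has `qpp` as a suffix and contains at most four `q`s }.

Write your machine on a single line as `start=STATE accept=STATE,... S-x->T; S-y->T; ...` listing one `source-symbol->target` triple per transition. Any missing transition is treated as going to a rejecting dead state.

start=s0; accept=s4,s8,s12,s16; s0-p->s0; s0-q->s1; s1-p->s2; s1-q->s3; s2-p->s4; s2-q->s3; s3-p->s5; s3-q->s6; s4-p->s7; s4-q->s3; s5-p->s8; s5-q->s6; s6-p->s9; s6-q->s10; s7-p->s7; s7-q->s3; s8-p->s11; s8-q->s6; s9-p->s12; s9-q->s10; s10-p->s13; s10-q->s14; s11-p->s11; s11-q->s6; s12-p->s15; s12-q->s10; s13-p->s16; s13-q->s14; s14-p->s14; s14-q->s14; s15-p->s15; s15-q->s10; s16-p->s14; s16-q->s14

Handle the two conditions separately and then intersect. The first has 4 states tracking how much of the suffix `qpp` has currently been matched; the second has 6 states tracking the count of `q`s, saturating at 5. A product state is a pair (one from each), accepting exactly when both do. Minimizing collapses redundant product states.
A 17-state machine:
          p    q  
>  s0     s0   s1 
   s1     s2   s3 
   s2     s4   s3 
   s3     s5   s6 
 * s4     s7   s3 
   s5     s8   s6 
   s6     s9  s10 
   s7     s7   s3 
 * s8    s11   s6 
   s9    s12  s10 
   s10   s13  s14 
   s11   s11   s6 
 * s12   s15  s10 
   s13   s16  s14 
   s14   s14  s14 
   s15   s15  s10 
 * s16   s14  s14 
(> = start, * = accepting)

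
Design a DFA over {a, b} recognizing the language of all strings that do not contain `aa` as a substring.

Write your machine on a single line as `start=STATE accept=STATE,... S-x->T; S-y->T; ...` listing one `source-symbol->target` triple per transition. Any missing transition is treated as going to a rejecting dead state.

Track partial matches of the forbidden pattern `aa`. State s2 is a dead state reached once `aa` has occurred; every other state accepts. s0 means no part of `aa` is currently matched.
        a   b  
>* s0   s1  s0 
 * s1   s2  s0 
   s2   s2  s2 
(> = start, * = accepting)

start=s0; accept=s0,s1; s0-a->s1; s0-b->s0; s1-a->s2; s1-b->s0; s2-a->s2; s2-b->s2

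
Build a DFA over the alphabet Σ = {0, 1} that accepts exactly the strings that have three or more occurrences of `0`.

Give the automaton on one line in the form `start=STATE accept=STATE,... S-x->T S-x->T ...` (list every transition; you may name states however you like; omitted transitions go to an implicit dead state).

start=S0 accept=S3,S4 S0-0->S1 S0-1->S0 S1-0->S2 S1-1->S1 S2-0->S3 S2-1->S2 S3-0->S4 S3-1->S3 S4-0->S4 S4-1->S4

Count `0`s, saturating at 4: states S0 through S3 mean 0 through 3 `0`s seen; S4 means more than 3. Each `0` increments (capped at S4); other symbols loop. Accept from {S3, S4}.
A 5-state machine:
        0   1  
>  S0   S1  S0 
   S1   S2  S1 
   S2   S3  S2 
 * S3   S4  S3 
 * S4   S4  S4 
(> = start, * = accepting)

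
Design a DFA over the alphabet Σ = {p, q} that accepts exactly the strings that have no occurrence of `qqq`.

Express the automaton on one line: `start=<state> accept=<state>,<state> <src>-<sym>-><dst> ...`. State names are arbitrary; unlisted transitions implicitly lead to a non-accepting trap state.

start=A accept=A,B,C A-p->A A-q->B B-p->A B-q->C C-p->A C-q->D D-p->D D-q->D

This is the complement of 'contains `qqq`'. Use the same substring-matching states — A through D holding how much of `qqq` has just been matched — but flip the accepting set: everything except the trap D accepts.
       p  q 
>* A   A  B 
 * B   A  C 
 * C   A  D 
   D   D  D 
(> = start, * = accepting)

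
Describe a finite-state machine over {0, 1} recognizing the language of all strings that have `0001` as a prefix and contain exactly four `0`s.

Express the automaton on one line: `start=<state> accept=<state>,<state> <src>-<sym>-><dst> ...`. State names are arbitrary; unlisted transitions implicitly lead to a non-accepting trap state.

start=A accept=G A-0->B A-1->C B-0->D B-1->C C-0->C C-1->C D-0->E D-1->C E-0->C E-1->F F-0->G F-1->F G-0->C G-1->G

Handle the two conditions separately and then intersect. The first has 6 states tracking whether the input so far still matches the prefix `0001`; the second has 6 states tracking the count of `0`s, saturating at 5. A product state is a pair (one from each), accepting exactly when both do. Minimizing collapses redundant product states.
With 7 states:
       0  1 
>  A   B  C 
   B   D  C 
   C   C  C 
   D   E  C 
   E   C  F 
   F   G  F 
 * G   C  G 
(> = start, * = accepting)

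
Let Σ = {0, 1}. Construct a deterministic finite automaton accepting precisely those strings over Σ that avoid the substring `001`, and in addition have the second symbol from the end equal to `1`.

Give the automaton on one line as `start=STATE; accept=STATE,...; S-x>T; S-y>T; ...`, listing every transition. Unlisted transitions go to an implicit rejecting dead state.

start=A; accept=F,G; A-0>B; A-1>C; B-0>D; B-1>E; C-0>F; C-1>G; D-0>D; D-1>H; E-0>F; E-1>G; F-0>D; F-1>E; G-0>F; G-1>G; H-0>I; H-1>J; I-0>K; I-1>H; J-0>I; J-1>J; K-0>K; K-1>H

Run two small machines in parallel and take their product. One (4 states) tracks partial matches of the forbidden pattern `001`; the other (7 states) tracks the last 2 symbols read. Each combined state is a pair, one component from each; accept when both components accept.
An 11-state machine:
       0  1 
>  A   B  C 
   B   D  E 
   C   F  G 
   D   D  H 
   E   F  G 
 * F   D  E 
 * G   F  G 
   H   I  J 
   I   K  H 
   J   I  J 
   K   K  H 
(> = start, * = accepting)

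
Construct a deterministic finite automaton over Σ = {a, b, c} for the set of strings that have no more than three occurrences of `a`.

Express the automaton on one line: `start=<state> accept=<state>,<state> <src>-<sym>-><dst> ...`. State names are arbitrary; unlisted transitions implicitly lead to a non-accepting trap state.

start=q0 accept=q0,q1,q2,q3 q0-a->q1 q0-b->q0 q0-c->q0 q1-a->q2 q1-b->q1 q1-c->q1 q2-a->q3 q2-b->q2 q2-c->q2 q3-a->q4 q3-b->q3 q3-c->q3 q4-a->q4 q4-b->q4 q4-c->q4

Count `a`s, saturating at 4: states q0 through q3 mean 0 through 3 `a`s seen; q4 means more than 3. Each `a` increments (capped at q4); other symbols loop. Accept from {q0, q1, q2, q3}.
A 5-state machine:
        a   b   c  
>* q0   q1  q0  q0 
 * q1   q2  q1  q1 
 * q2   q3  q2  q2 
 * q3   q4  q3  q3 
   q4   q4  q4  q4 
(> = start, * = accepting)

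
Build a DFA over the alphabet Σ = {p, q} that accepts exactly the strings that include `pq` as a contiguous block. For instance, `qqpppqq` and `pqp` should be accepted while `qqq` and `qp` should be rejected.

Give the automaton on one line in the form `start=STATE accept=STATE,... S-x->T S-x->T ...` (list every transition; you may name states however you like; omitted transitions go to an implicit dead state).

States S0..S1 record the length of the longest prefix of `pq` that matches the current input suffix. Reaching S2 means `pq` has been seen, and we stay there forever. Accept from S2.
        p   q  
>  S0   S1  S0 
   S1   S1  S2 
 * S2   S2  S2 
(> = start, * = accepting)

start=S0 accept=S2 S0-p->S1 S0-q->S0 S1-p->S1 S1-q->S2 S2-p->S2 S2-q->S2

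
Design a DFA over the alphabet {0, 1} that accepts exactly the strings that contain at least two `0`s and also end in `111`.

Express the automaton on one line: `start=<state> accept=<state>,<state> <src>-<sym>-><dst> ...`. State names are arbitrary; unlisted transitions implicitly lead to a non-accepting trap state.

Handle the two conditions separately and then intersect. The first has 4 states tracking the count of `0`s, saturating at 3; the second has 4 states tracking how much of the suffix `111` has currently been matched. A product state is a pair (one from each), accepting exactly when both do. Minimizing collapses redundant product states.
6 states suffice.
        0   1  
>  s0   s1  s0 
   s1   s2  s1 
   s2   s2  s3 
   s3   s2  s4 
   s4   s2  s5 
 * s5   s2  s5 
(> = start, * = accepting)

start=s0 accept=s5 s0-0->s1 s0-1->s0 s1-0->s2 s1-1->s1 s2-0->s2 s2-1->s3 s3-0->s2 s3-1->s4 s4-0->s2 s4-1->s5 s5-0->s2 s5-1->s5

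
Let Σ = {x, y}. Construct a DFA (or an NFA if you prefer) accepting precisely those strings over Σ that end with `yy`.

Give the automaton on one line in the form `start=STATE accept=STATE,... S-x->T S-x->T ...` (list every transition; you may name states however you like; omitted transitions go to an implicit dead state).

start=q0 accept=q2 q0-x->q0 q0-y->q1 q1-x->q0 q1-y->q2 q2-x->q0 q2-y->q2

Remember how much of `yy` the current input suffix matches. State q0 means no match yet; q1 means the last symbol is `y`; q2 means the last 2 symbols are `yy`. Only q2 accepts. On a mismatch, fall back to the longest proper suffix that is still a prefix of `yy`.
With 3 states:
        x   y  
>  q0   q0  q1 
   q1   q0  q2 
 * q2   q0  q2 
(> = start, * = accepting)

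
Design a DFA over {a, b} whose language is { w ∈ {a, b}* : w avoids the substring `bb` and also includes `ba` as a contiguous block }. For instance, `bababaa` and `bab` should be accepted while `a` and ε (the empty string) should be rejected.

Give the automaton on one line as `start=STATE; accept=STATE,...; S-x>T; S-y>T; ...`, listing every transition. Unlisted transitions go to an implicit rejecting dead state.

start=S0; accept=S2,S4; S0-a>S0; S0-b>S1; S1-a>S2; S1-b>S3; S2-a>S2; S2-b>S4; S3-a>S5; S3-b>S3; S4-a>S2; S4-b>S5; S5-a>S5; S5-b>S5

Build one automaton per condition and run them in lockstep. The first has 3 states tracking partial matches of the forbidden pattern `bb`; the second has 3 states tracking whether and how much of `ba` has been seen. A product state is a pair (one from each), accepting exactly when both do.
        a   b  
>  S0   S0  S1 
   S1   S2  S3 
 * S2   S2  S4 
   S3   S5  S3 
 * S4   S2  S5 
   S5   S5  S5 
(> = start, * = accepting)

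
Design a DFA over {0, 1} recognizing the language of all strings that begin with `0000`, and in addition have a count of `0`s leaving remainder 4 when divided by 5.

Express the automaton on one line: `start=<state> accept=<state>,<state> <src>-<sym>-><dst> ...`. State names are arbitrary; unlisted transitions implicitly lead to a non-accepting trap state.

Build one automaton per condition and run them in lockstep. One (6 states) tracks whether the input so far still matches the prefix `0000`; the other (5 states) tracks the count of `0`s modulo 5. Each combined state is a pair, one component from each; accept when both components accept. After merging equivalent states the machine shrinks.
        0   1  
>  q0   q1  q2 
   q1   q3  q2 
   q2   q2  q2 
   q3   q4  q2 
   q4   q5  q2 
 * q5   q6  q5 
   q6   q7  q6 
   q7   q8  q7 
   q8   q9  q8 
   q9   q5  q9 
(> = start, * = accepting)

start=q0 accept=q5 q0-0->q1 q0-1->q2 q1-0->q3 q1-1->q2 q2-0->q2 q2-1->q2 q3-0->q4 q3-1->q2 q4-0->q5 q4-1->q2 q5-0->q6 q5-1->q5 q6-0->q7 q6-1->q6 q7-0->q8 q7-1->q7 q8-0->q9 q8-1->q8 q9-0->q5 q9-1->q9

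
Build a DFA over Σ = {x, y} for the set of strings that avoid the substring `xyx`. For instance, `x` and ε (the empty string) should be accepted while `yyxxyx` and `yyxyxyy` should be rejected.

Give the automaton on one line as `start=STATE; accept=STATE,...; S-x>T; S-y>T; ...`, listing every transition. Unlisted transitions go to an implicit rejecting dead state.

This is the complement of 'contains `xyx`'. Use the same substring-matching states — s0 through s3 holding how much of `xyx` has just been matched — but flip the accepting set: everything except the trap s3 accepts.
        x   y  
>* s0   s1  s0 
 * s1   s1  s2 
 * s2   s3  s0 
   s3   s3  s3 
(> = start, * = accepting)

start=s0; accept=s0,s1,s2; s0-x>s1; s0-y>s0; s1-x>s1; s1-y>s2; s2-x>s3; s2-y>s0; s3-x>s3; s3-y>s3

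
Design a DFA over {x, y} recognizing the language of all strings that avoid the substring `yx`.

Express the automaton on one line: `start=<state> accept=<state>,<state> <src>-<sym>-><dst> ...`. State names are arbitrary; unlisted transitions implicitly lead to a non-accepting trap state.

start=q0 accept=q0,q1 q0-x->q0 q0-y->q1 q1-x->q2 q1-y->q1 q2-x->q2 q2-y->q2

This is the complement of 'contains `yx`'. Use the same substring-matching states — q0 through q2 holding how much of `yx` has just been matched — but flip the accepting set: everything except the trap q2 accepts.
        x   y  
>* q0   q0  q1 
 * q1   q2  q1 
   q2   q2  q2 
(> = start, * = accepting)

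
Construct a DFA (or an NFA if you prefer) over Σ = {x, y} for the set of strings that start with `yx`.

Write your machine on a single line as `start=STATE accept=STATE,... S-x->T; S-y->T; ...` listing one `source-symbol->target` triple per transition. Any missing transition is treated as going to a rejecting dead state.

start=q0; accept=q2; q0-x->q3; q0-y->q1; q1-x->q2; q1-y->q3; q2-x->q2; q2-y->q2; q3-x->q3; q3-y->q3

Walk along `yx` while the input agrees: from q0 take `y` to q1, and so on. Any deviation drops to the rejecting sink q3. Once q2 is reached the prefix is confirmed and every continuation is accepted.
A 4-state machine:
        x   y  
>  q0   q3  q1 
   q1   q2  q3 
 * q2   q2  q2 
   q3   q3  q3 
(> = start, * = accepting)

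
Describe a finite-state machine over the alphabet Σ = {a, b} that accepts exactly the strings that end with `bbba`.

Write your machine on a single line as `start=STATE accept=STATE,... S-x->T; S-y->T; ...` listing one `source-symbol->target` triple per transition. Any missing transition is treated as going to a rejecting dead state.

start=S0; accept=S4; S0-a->S0; S0-b->S1; S1-a->S0; S1-b->S2; S2-a->S0; S2-b->S3; S3-a->S4; S3-b->S3; S4-a->S0; S4-b->S1

Let each state record the length of the longest suffix of the input read so far that is also a prefix of `bbba`. S1 means the last symbol is `b`; S2 means the last 2 symbols are `bb`; S3 means the last 3 symbols are `bbb`; S4 means the last 4 symbols are `bbba`. Accept only at S4, where the string currently ends in `bbba`.
5 states suffice.
        a   b  
>  S0   S0  S1 
   S1   S0  S2 
   S2   S0  S3 
   S3   S4  S3 
 * S4   S0  S1 
(> = start, * = accepting)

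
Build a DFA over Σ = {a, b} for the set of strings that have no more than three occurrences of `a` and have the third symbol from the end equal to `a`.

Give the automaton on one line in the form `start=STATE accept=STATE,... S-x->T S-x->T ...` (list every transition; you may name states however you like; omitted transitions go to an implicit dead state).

Handle the two conditions separately and then intersect. The first has 5 states tracking the count of `a`s, saturating at 4; the second has 15 states tracking the last 3 symbols read. A product state is a pair (one from each), accepting exactly when both do. Equivalent product states are then merged.
20 states suffice.
          a    b  
>  q0     q1   q0 
   q1     q2   q3 
   q2     q4   q5 
   q3     q6   q7 
 * q4     q8   q9 
 * q5    q10  q11 
 * q6    q12  q13 
 * q7    q14  q15 
   q8     q8   q8 
 * q9     q8  q16 
 * q10    q8  q17 
 * q11   q18  q19 
   q12    q8   q9 
   q13   q10  q11 
   q14   q12  q13 
   q15   q14  q15 
 * q16    q8   q8 
   q17    q8  q16 
   q18    q8  q17 
   q19   q18  q19 
(> = start, * = accepting)

start=q0 accept=q4,q5,q6,q7,q9,q10,q11,q16 q0-a->q1 q0-b->q0 q1-a->q2 q1-b->q3 q2-a->q4 q2-b->q5 q3-a->q6 q3-b->q7 q4-a->q8 q4-b->q9 q5-a->q10 q5-b->q11 q6-a->q12 q6-b->q13 q7-a->q14 q7-b->q15 q8-a->q8 q8-b->q8 q9-a->q8 q9-b->q16 q10-a->q8 q10-b->q17 q11-a->q18 q11-b->q19 q12-a->q8 q12-b->q9 q13-a->q10 q13-b->q11 q14-a->q12 q14-b->q13 q15-a->q14 q15-b->q15 q16-a->q8 q16-b->q8 q17-a->q8 q17-b->q16 q18-a->q8 q18-b->q17 q19-a->q18 q19-b->q19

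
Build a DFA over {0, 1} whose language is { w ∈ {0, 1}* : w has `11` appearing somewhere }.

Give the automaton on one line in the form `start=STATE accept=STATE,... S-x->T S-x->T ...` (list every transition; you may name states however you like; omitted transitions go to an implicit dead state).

start=s0 accept=s2 s0-0->s0 s0-1->s1 s1-0->s0 s1-1->s2 s2-0->s2 s2-1->s2

Track how much of `11` has been matched so far: state s0 is no progress, s2 is the absorbing accept state reached once `11` has occurred. Intermediate states record partial matches; on a mismatch, fall back to the longest reusable overlap.
A 3-state machine:
        0   1  
>  s0   s0  s1 
   s1   s0  s2 
 * s2   s2  s2 
(> = start, * = accepting)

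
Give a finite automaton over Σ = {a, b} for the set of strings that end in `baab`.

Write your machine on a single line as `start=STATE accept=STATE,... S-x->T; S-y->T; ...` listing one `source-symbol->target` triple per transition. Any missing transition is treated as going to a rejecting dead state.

Let each state record the length of the longest suffix of the input read so far that is also a prefix of `baab`. S1 means the last symbol is `b`; S2 means the last 2 symbols are `ba`; S3 means the last 3 symbols are `baa`; S4 means the last 4 symbols are `baab`. Accept only at S4, where the string currently ends in `baab`.
        a   b  
>  S0   S0  S1 
   S1   S2  S1 
   S2   S3  S1 
   S3   S0  S4 
 * S4   S2  S1 
(> = start, * = accepting)

start=S0; accept=S4; S0-a->S0; S0-b->S1; S1-a->S2; S1-b->S1; S2-a->S3; S2-b->S1; S3-a->S0; S3-b->S4; S4-a->S2; S4-b->S1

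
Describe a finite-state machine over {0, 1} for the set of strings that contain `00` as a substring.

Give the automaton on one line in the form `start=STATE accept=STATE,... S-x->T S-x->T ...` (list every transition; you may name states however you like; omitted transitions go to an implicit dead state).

Track how much of `00` has been matched so far: state q0 is no progress, q2 is the absorbing accept state reached once `00` has occurred. Intermediate states record partial matches; on a mismatch, fall back to the longest reusable overlap.
        0   1  
>  q0   q1  q0 
   q1   q2  q0 
 * q2   q2  q2 
(> = start, * = accepting)

start=q0 accept=q2 q0-0->q1 q0-1->q0 q1-0->q2 q1-1->q0 q2-0->q2 q2-1->q2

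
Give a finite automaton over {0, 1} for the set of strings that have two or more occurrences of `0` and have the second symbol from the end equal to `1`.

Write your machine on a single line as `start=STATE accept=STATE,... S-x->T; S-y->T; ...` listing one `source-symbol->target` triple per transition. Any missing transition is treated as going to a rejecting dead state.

Build one automaton per condition and run them in lockstep. The first has 4 states tracking the count of `0`s, saturating at 3; the second has 7 states tracking the last 2 symbols read. A product state is a pair (one from each), accepting exactly when both do.
A 15-state machine:
          0    1  
>  q0     q1   q2 
   q1     q3   q4 
   q2     q5   q6 
   q3     q7   q8 
   q4     q9  q10 
   q5     q3   q4 
   q6     q5   q6 
   q7     q7  q11 
   q8    q12  q13 
 * q9     q7   q8 
   q10    q9  q10 
   q11   q12  q14 
 * q12    q7  q11 
 * q13   q12  q13 
 * q14   q12  q14 
(> = start, * = accepting)

start=q0; accept=q9,q12,q13,q14; q0-0->q1; q0-1->q2; q1-0->q3; q1-1->q4; q2-0->q5; q2-1->q6; q3-0->q7; q3-1->q8; q4-0->q9; q4-1->q10; q5-0->q3; q5-1->q4; q6-0->q5; q6-1->q6; q7-0->q7; q7-1->q11; q8-0->q12; q8-1->q13; q9-0->q7; q9-1->q8; q10-0->q9; q10-1->q10; q11-0->q12; q11-1->q14; q12-0->q7; q12-1->q11; q13-0->q12; q13-1->q13; q14-0->q12; q14-1->q14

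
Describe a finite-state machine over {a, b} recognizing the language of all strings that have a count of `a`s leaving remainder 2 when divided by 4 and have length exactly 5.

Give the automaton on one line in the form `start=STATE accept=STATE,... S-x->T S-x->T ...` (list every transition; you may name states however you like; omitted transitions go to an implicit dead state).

start=q0 accept=q12 q0-a->q1 q0-b->q2 q1-a->q3 q1-b->q4 q2-a->q4 q2-b->q5 q3-a->q6 q3-b->q7 q4-a->q7 q4-b->q8 q5-a->q8 q5-b->q9 q6-a->q6 q6-b->q6 q7-a->q6 q7-b->q10 q8-a->q10 q8-b->q11 q9-a->q11 q9-b->q6 q10-a->q6 q10-b->q12 q11-a->q12 q11-b->q6 q12-a->q6 q12-b->q6

Build one automaton per condition and run them in lockstep. One (4 states) tracks the count of `a`s modulo 4; the other (7 states) tracks the input length, saturating at 6. Each combined state is a pair, one component from each; accept when both components accept. After merging equivalent states the machine shrinks.
13 states suffice.
          a    b  
>  q0     q1   q2 
   q1     q3   q4 
   q2     q4   q5 
   q3     q6   q7 
   q4     q7   q8 
   q5     q8   q9 
   q6     q6   q6 
   q7     q6  q10 
   q8    q10  q11 
   q9    q11   q6 
   q10    q6  q12 
   q11   q12   q6 
 * q12    q6   q6 
(> = start, * = accepting)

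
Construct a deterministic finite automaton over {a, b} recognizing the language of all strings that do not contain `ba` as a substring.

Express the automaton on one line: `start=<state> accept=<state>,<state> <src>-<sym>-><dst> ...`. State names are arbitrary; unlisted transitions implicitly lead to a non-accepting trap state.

This is the complement of 'contains `ba`'. Use the same substring-matching states — q0 through q2 holding how much of `ba` has just been matched — but flip the accepting set: everything except the trap q2 accepts.
A 3-state machine:
        a   b  
>* q0   q0  q1 
 * q1   q2  q1 
   q2   q2  q2 
(> = start, * = accepting)

start=q0 accept=q0,q1 q0-a->q0 q0-b->q1 q1-a->q2 q1-b->q1 q2-a->q2 q2-b->q2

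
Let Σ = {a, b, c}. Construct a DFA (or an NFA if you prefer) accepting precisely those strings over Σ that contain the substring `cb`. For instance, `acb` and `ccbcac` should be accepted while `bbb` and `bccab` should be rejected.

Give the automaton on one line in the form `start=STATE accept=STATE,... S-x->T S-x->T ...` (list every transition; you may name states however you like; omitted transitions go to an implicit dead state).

Track how much of `cb` has been matched so far: state s0 is no progress, s2 is the absorbing accept state reached once `cb` has occurred. Intermediate states record partial matches; on a mismatch, fall back to the longest reusable overlap.
With 3 states:
        a   b   c  
>  s0   s0  s0  s1 
   s1   s0  s2  s1 
 * s2   s2  s2  s2 
(> = start, * = accepting)

start=s0 accept=s2 s0-a->s0 s0-b->s0 s0-c->s1 s1-a->s0 s1-b->s2 s1-c->s1 s2-a->s2 s2-b->s2 s2-c->s2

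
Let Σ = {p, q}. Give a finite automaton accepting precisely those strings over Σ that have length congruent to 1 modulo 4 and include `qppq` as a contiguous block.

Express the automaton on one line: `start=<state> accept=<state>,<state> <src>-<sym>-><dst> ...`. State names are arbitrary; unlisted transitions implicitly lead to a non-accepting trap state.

start=A accept=Q A-p->B A-q->C B-p->D B-q->E C-p->F C-q->E D-p->G D-q->H E-p->I E-q->H F-p->J F-q->H G-p->A G-q->K H-p->L H-q->K I-p->M I-q->K J-p->A J-q->N K-p->O K-q->C L-p->P L-q->C M-p->B M-q->Q N-p->Q N-q->Q O-p->R O-q->E P-p->D P-q->S Q-p->S Q-q->S R-p->G R-q->T S-p->T S-q->T T-p->N T-q->N

Handle the two conditions separately and then intersect. One (4 states) tracks the input length modulo 4; the other (5 states) tracks whether and how much of `qppq` has been seen. Each combined state is a pair, one component from each; accept when both components accept.
20 states suffice.
       p  q 
>  A   B  C 
   B   D  E 
   C   F  E 
   D   G  H 
   E   I  H 
   F   J  H 
   G   A  K 
   H   L  K 
   I   M  K 
   J   A  N 
   K   O  C 
   L   P  C 
   M   B  Q 
   N   Q  Q 
   O   R  E 
   P   D  S 
 * Q   S  S 
   R   G  T 
   S   T  T 
   T   N  N 
(> = start, * = accepting)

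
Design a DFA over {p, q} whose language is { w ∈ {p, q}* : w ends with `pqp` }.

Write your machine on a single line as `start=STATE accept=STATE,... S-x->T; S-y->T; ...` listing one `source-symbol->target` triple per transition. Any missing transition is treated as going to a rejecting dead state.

start=S0; accept=S3; S0-p->S1; S0-q->S0; S1-p->S1; S1-q->S2; S2-p->S3; S2-q->S0; S3-p->S1; S3-q->S2

Remember how much of `pqp` the current input suffix matches. State S0 means no match yet; S1 means the last symbol is `p`; S2 means the last 2 symbols are `pq`; S3 means the last 3 symbols are `pqp`. Only S3 accepts. On a mismatch, fall back to the longest proper suffix that is still a prefix of `pqp`.
With 4 states:
        p   q  
>  S0   S1  S0 
   S1   S1  S2 
   S2   S3  S0 
 * S3   S1  S2 
(> = start, * = accepting)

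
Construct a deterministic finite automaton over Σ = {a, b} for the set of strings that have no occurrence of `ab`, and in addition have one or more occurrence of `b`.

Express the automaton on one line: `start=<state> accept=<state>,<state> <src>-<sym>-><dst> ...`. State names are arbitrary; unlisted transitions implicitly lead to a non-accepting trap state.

start=s0 accept=s2,s4,s5,s7 s0-a->s1 s0-b->s2 s1-a->s1 s1-b->s3 s2-a->s4 s2-b->s5 s3-a->s3 s3-b->s6 s4-a->s4 s4-b->s6 s5-a->s7 s5-b->s5 s6-a->s6 s6-b->s6 s7-a->s7 s7-b->s6

Handle the two conditions separately and then intersect. One (3 states) tracks partial matches of the forbidden pattern `ab`; the other (3 states) tracks the count of `b`s, saturating at 2. Each combined state is a pair, one component from each; accept when both components accept.
        a   b  
>  s0   s1  s2 
   s1   s1  s3 
 * s2   s4  s5 
   s3   s3  s6 
 * s4   s4  s6 
 * s5   s7  s5 
   s6   s6  s6 
 * s7   s7  s6 
(> = start, * = accepting)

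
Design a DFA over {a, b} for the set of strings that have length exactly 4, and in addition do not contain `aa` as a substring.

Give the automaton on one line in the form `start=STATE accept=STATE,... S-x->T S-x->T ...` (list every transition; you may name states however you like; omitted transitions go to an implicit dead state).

Handle the two conditions separately and then intersect. The first has 6 states tracking the input length, saturating at 5; the second has 3 states tracking partial matches of the forbidden pattern `aa`. A product state is a pair (one from each), accepting exactly when both do.
With 15 states:
          a    b  
>  q0     q1   q2 
   q1     q3   q4 
   q2     q5   q4 
   q3     q6   q6 
   q4     q7   q8 
   q5     q6   q8 
   q6     q9   q9 
   q7     q9  q10 
   q8    q11  q10 
   q9    q12  q12 
 * q10   q13  q14 
 * q11   q12  q14 
   q12   q12  q12 
   q13   q12  q14 
   q14   q13  q14 
(> = start, * = accepting)

start=q0 accept=q10,q11 q0-a->q1 q0-b->q2 q1-a->q3 q1-b->q4 q2-a->q5 q2-b->q4 q3-a->q6 q3-b->q6 q4-a->q7 q4-b->q8 q5-a->q6 q5-b->q8 q6-a->q9 q6-b->q9 q7-a->q9 q7-b->q10 q8-a->q11 q8-b->q10 q9-a->q12 q9-b->q12 q10-a->q13 q10-b->q14 q11-a->q12 q11-b->q14 q12-a->q12 q12-b->q12 q13-a->q12 q13-b->q14 q14-a->q13 q14-b->q14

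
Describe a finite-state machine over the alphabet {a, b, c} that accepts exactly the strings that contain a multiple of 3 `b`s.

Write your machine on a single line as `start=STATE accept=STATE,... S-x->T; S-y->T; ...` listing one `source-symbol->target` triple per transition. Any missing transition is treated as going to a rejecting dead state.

The only thing that matters is how many `b`s have appeared, reduced mod 3. Use one state per residue: q0 for 0, …, q2 for 2. Reading `b` moves to the next residue; anything else stays put. q0 is accepting.
3 states suffice.
        a   b   c  
>* q0   q0  q1  q0 
   q1   q1  q2  q1 
   q2   q2  q0  q2 
(> = start, * = accepting)

start=q0; accept=q0; q0-a->q0; q0-b->q1; q0-c->q0; q1-a->q1; q1-b->q2; q1-c->q1; q2-a->q2; q2-b->q0; q2-c->q2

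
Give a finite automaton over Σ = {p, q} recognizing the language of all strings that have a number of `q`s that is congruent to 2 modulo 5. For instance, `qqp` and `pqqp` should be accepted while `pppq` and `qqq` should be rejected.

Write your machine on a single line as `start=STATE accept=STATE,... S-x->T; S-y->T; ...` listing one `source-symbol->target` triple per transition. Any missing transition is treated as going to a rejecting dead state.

start=s0; accept=s2; s0-p->s0; s0-q->s1; s1-p->s1; s1-q->s2; s2-p->s2; s2-q->s3; s3-p->s3; s3-q->s4; s4-p->s4; s4-q->s0

Keep the running count of `q`s modulo 5: each `q` advances along the cycle s0 → s1 → s2 → s3 → s4 → s0 while other symbols loop. Accept at s2.
A 5-state machine:
        p   q  
>  s0   s0  s1 
   s1   s1  s2 
 * s2   s2  s3 
   s3   s3  s4 
   s4   s4  s0 
(> = start, * = accepting)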